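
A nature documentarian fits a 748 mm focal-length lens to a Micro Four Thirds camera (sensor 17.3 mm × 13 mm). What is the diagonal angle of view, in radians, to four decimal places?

0.0289 rad

Sensor diagonal = √(17.3² + 13²) = √468.2900 ≈ 21.6400 mm.
Angle of view α = 2·arctan(d/2f) with d = 21.6400 mm and f = 748 mm.
d/2f = 0.01447; arctan(0.01447) ≈ 0.0145 rad, so α ≈ 0.0289 rad.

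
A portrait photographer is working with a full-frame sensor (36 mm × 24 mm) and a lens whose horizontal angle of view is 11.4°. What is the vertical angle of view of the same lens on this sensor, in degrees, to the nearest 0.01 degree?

From the horizontal AOV: f = 36 / (2·tan(5.7°)) = 36 / 0.19963 ≈ 180.3367 mm.
Vertical AOV = 2·arctan(24 / (2 × 180.3367)) = 2·arctan(0.06654) ≈ 7.6139°.

7.61°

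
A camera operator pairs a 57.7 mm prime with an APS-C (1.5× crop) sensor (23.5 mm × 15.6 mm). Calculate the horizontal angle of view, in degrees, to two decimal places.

23.02°

Angle of view α = 2·arctan(w/2f) with w = 23.5 mm and f = 57.7 mm.
w/2f = 0.20364; arctan(0.20364) ≈ 11.5103°, so α ≈ 23.0206°.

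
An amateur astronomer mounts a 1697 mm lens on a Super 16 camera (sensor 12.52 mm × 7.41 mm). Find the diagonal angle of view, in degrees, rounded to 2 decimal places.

0.49°

Sensor diagonal = √(12.52² + 7.41²) = √211.6585 ≈ 14.5485 mm.
Angle of view α = 2·arctan(d/2f) with d = 14.5485 mm and f = 1697 mm.
d/2f = 0.00429; arctan(0.00429) ≈ 0.2456°, so α ≈ 0.4912°.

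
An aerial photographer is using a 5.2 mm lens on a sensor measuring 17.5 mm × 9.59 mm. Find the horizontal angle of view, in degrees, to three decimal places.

Angle of view α = 2·arctan(w/2f) with w = 17.5 mm and f = 5.2 mm.
w/2f = 1.68269; arctan(1.68269) ≈ 59.2776°, so α ≈ 118.5552°.

118.555°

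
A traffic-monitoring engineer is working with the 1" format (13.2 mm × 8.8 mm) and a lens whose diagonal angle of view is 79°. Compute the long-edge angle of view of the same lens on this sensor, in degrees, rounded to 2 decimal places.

68.89°

Sensor diagonal = √(13.2² + 8.8²) = √251.6800 ≈ 15.8644 mm.
From the diagonal AOV: f = 15.8644 / (2·tan(39.5°)) = 15.8644 / 1.64867 ≈ 9.6225 mm.
Long-edge AOV = 2·arctan(13.2 / (2 × 9.6225)) = 2·arctan(0.68589) ≈ 68.8916°.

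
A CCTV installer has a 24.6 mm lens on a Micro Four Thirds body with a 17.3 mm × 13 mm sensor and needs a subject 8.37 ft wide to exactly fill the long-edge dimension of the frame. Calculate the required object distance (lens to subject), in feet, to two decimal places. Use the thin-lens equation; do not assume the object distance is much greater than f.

W: 8.37 ft × 304.8 mm/ft = 2551.18 mm.
Magnification m = w/W = dᵢ/dₒ; combined with 1/f = 1/dₒ + 1/dᵢ this gives dₒ = f·(1 + W/w).
dₒ = 24.6 mm × (1 + 2551.18/17.3) = 24.6 × 148.4668 ≈ 3652.284 mm = 3652.284/304.8 ft = 11.9826 ft.

11.98 ft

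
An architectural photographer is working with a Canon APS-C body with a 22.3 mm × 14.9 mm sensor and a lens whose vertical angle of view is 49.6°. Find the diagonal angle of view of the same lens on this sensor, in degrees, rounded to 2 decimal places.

From the vertical AOV: f = 14.9 / (2·tan(24.8°)) = 14.9 / 0.92413 ≈ 16.1233 mm.
Sensor diagonal = √(22.3² + 14.9²) = √719.3000 ≈ 26.8198 mm.
Diagonal AOV = 2·arctan(26.8198 / (2 × 16.1233)) = 2·arctan(0.83171) ≈ 79.5012°.

79.50°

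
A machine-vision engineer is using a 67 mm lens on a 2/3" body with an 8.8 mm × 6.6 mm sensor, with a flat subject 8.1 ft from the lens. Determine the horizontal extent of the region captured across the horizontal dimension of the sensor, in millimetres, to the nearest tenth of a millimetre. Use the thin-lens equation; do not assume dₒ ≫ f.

dₒ: 8.1 ft × 304.8 mm/ft = 2468.88 mm.
Similar triangles through the lens centre give W/dₒ = w/dᵢ; with 1/f = 1/dₒ + 1/dᵢ this gives W = w·(dₒ − f)/f.
W = 8.8 mm × (2468.88 − 67) / 67 = 8.8 × 35.8490 ≈ 315.471 mm.

315.5 mm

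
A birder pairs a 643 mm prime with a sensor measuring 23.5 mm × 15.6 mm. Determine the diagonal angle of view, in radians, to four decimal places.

Sensor diagonal = √(23.5² + 15.6²) = √795.6100 ≈ 28.2066 mm.
Angle of view α = 2·arctan(d/2f) with d = 28.2066 mm and f = 643 mm.
d/2f = 0.02193; arctan(0.02193) ≈ 0.0219 rad, so α ≈ 0.0439 rad.

0.0439 rad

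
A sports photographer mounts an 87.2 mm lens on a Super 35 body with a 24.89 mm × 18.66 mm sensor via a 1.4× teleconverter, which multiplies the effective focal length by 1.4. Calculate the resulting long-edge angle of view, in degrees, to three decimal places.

Effective focal length f = 87.2 × 1.4 = 122.08 mm.
α = 2·arctan(24.89 / (2 × 122.08)) = 2·arctan(0.10194) ≈ 11.6414°.

11.641°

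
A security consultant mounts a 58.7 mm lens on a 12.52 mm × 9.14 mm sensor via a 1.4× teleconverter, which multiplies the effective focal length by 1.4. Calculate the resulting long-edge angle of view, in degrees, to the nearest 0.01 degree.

8.71°

Effective focal length f = 58.7 × 1.4 = 82.18 mm.
α = 2·arctan(12.52 / (2 × 82.18)) = 2·arctan(0.07617) ≈ 8.7121°.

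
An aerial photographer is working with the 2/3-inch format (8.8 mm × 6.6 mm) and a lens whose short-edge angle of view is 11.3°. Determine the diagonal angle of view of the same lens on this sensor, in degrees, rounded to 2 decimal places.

18.73°

From the short-edge AOV: f = 6.6 / (2·tan(5.65°)) = 6.6 / 0.19786 ≈ 33.3562 mm.
Sensor diagonal = √(8.8² + 6.6²) = √121.0000 ≈ 11.0000 mm.
Diagonal AOV = 2·arctan(11.0000 / (2 × 33.3562)) = 2·arctan(0.16489) ≈ 18.7261°.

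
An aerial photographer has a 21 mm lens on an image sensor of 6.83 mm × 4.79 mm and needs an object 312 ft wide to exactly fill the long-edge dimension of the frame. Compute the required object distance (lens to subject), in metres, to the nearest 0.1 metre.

292.4 m

W: 312 ft × 304.8 mm/ft = 95097.60 mm.
Magnification m = w/W = dᵢ/dₒ; combined with 1/f = 1/dₒ + 1/dᵢ this gives dₒ = f·(1 + W/w).
dₒ = 21 mm × (1 + 95097.6/6.83) = 21 × 13924.5135 ≈ 292414.783 mm = 292.415 m.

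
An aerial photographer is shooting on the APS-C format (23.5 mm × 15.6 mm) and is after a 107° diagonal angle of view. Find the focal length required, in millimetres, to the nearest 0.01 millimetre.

Sensor diagonal = √(23.5² + 15.6²) = √795.6100 ≈ 28.2066 mm.
From α = 2·arctan(d/2f) we get f = d / (2·tan(α/2)).
With d = 28.2066 mm and α/2 = 53.5°, tan(α/2) ≈ 1.35142, so f ≈ 28.2066 / 2.70284 ≈ 10.4359 mm.

10.44 mm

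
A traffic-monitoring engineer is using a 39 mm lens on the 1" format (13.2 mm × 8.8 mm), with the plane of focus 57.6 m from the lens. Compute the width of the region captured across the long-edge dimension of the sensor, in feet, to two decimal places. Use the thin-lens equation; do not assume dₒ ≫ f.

dₒ: 57.6 m = 57600 mm.
Similar triangles through the lens centre give W/dₒ = w/dᵢ; with 1/f = 1/dₒ + 1/dᵢ this gives W = w·(dₒ − f)/f.
W = 13.2 mm × (57600 − 39) / 39 = 13.2 × 1475.9231 ≈ 19482.185 mm = 19482.185/304.8 ft = 63.9179 ft.

63.92 ft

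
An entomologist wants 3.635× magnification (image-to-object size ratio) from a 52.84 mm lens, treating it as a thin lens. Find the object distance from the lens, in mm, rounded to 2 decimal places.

With m = dᵢ/dₒ and 1/f = 1/dₒ + 1/dᵢ, substituting dᵢ = m·dₒ gives 1/f = (1 + 1/m)/dₒ, hence dₒ = f·(1 + 1/m).
dₒ = 52.84 × (1 + 1/3.635) = 52.84 × 1.27510 ≈ 67.376 mm.

67.38 mm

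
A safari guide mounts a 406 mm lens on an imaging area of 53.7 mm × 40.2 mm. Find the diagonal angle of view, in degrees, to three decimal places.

9.445°

Sensor diagonal = √(53.7² + 40.2²) = √4499.7300 ≈ 67.0800 mm.
Angle of view α = 2·arctan(d/2f) with d = 67.0800 mm and f = 406 mm.
d/2f = 0.08261; arctan(0.08261) ≈ 4.7225°, so α ≈ 9.4451°.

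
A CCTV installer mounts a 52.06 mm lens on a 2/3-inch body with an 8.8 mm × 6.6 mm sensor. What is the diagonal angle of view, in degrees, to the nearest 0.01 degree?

12.06°

Sensor diagonal = √(8.8² + 6.6²) = √121.0000 ≈ 11.0000 mm.
Angle of view α = 2·arctan(d/2f) with d = 11.0000 mm and f = 52.06 mm.
d/2f = 0.10565; arctan(0.10565) ≈ 6.0308°, so α ≈ 12.0616°.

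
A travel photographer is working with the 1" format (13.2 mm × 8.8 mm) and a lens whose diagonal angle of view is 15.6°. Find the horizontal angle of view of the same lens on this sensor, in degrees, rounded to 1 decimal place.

13.0°

Sensor diagonal = √(13.2² + 8.8²) = √251.6800 ≈ 15.8644 mm.
From the diagonal AOV: f = 15.8644 / (2·tan(7.8°)) = 15.8644 / 0.27397 ≈ 57.9066 mm.
Horizontal AOV = 2·arctan(13.2 / (2 × 57.9066)) = 2·arctan(0.11398) ≈ 13.0046°.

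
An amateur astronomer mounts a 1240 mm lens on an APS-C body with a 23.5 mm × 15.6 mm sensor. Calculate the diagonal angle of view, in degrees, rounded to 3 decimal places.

Sensor diagonal = √(23.5² + 15.6²) = √795.6100 ≈ 28.2066 mm.
Angle of view α = 2·arctan(d/2f) with d = 28.2066 mm and f = 1240 mm.
d/2f = 0.01137; arctan(0.01137) ≈ 0.6516°, so α ≈ 1.3033°.

1.303°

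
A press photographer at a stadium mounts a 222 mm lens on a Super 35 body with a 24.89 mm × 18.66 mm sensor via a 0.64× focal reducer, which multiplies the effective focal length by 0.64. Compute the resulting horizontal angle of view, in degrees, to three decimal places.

10.012°

Effective focal length f = 222 × 0.64 = 142.08 mm.
α = 2·arctan(24.89 / (2 × 142.08)) = 2·arctan(0.08759) ≈ 10.0117°.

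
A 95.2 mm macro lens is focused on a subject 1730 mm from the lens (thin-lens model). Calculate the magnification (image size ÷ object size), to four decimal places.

0.0582×

Thin lens: 1/f = 1/dₒ + 1/dᵢ → 1/dᵢ = 1/95.2 − 1/1730 = 0.0099262 mm⁻¹, so dᵢ ≈ 100.7438 mm.
Magnification m = dᵢ/dₒ = 100.7438/1730 ≈ 0.05823.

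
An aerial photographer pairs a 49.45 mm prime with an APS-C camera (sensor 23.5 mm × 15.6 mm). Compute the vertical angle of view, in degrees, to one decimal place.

17.9°

Angle of view α = 2·arctan(h/2f) with h = 15.6 mm and f = 49.45 mm.
h/2f = 0.15774; arctan(0.15774) ≈ 8.9637°, so α ≈ 17.9274°.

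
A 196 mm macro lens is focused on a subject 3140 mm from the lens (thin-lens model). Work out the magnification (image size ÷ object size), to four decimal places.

0.0666×

Thin lens: 1/f = 1/dₒ + 1/dᵢ → 1/dᵢ = 1/196 − 1/3140 = 0.0047836 mm⁻¹, so dᵢ ≈ 209.0489 mm.
Magnification m = dᵢ/dₒ = 209.0489/3140 ≈ 0.06658.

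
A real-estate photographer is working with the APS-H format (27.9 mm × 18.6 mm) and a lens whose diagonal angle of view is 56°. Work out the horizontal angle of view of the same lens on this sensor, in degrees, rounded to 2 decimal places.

47.73°

Sensor diagonal = √(27.9² + 18.6²) = √1124.3700 ≈ 33.5316 mm.
From the diagonal AOV: f = 33.5316 / (2·tan(28°)) = 33.5316 / 1.06342 ≈ 31.5319 mm.
Horizontal AOV = 2·arctan(27.9 / (2 × 31.5319)) = 2·arctan(0.44241) ≈ 47.7301°.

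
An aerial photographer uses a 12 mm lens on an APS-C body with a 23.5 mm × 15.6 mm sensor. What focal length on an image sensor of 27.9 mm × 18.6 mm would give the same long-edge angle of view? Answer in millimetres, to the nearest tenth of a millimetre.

Equal angle of view means equal width/f ratio, so f₂ = f₁ · (width₂/width₁) = 12 × 27.9/23.5.
f₂ = 12 × 1.18723 ≈ 14.247 mm.

14.2 mm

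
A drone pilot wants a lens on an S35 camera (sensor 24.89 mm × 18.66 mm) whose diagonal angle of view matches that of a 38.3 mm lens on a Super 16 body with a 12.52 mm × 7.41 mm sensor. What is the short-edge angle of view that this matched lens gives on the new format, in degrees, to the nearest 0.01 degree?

13.00°

Sensor diagonal = √(12.52² + 7.41²) = √211.6585 ≈ 14.5485 mm.
Sensor diagonal = √(24.89² + 18.66²) = √967.7077 ≈ 31.1080 mm.
Equal diagonal AOV ⇒ f₂ = f₁ · 31.1080/14.5485 = 38.3 × 2.13823 ≈ 81.8942 mm.
Short-edge AOV on the new format = 2·arctan(18.66 / (2 × 81.8942)) = 2·arctan(0.11393) ≈ 12.9991°.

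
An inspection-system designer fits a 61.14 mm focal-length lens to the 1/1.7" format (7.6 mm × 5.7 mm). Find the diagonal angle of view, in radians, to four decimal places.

Sensor diagonal = √(7.6² + 5.7²) = √90.2500 ≈ 9.5000 mm.
Angle of view α = 2·arctan(d/2f) with d = 9.5000 mm and f = 61.14 mm.
d/2f = 0.07769; arctan(0.07769) ≈ 0.0775 rad, so α ≈ 0.1551 rad.

0.1551 rad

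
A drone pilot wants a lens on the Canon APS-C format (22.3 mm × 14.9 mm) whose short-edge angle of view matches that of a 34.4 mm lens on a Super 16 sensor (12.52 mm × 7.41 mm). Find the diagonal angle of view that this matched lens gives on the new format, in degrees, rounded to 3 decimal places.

Equal short-edge AOV ⇒ f₂ = f₁ · 14.9/7.41 = 34.4 × 2.01080 ≈ 69.1714 mm.
Sensor diagonal = √(22.3² + 14.9²) = √719.3000 ≈ 26.8198 mm.
Diagonal AOV on the new format = 2·arctan(26.8198 / (2 × 69.1714)) = 2·arctan(0.19386) ≈ 21.9431°.

21.943°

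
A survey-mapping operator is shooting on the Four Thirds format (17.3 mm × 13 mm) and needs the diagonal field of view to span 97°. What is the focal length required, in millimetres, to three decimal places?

Sensor diagonal = √(17.3² + 13²) = √468.2900 ≈ 21.6400 mm.
From α = 2·arctan(d/2f) we get f = d / (2·tan(α/2)).
With d = 21.6400 mm and α/2 = 48.5°, tan(α/2) ≈ 1.13029, so f ≈ 21.6400 / 2.26059 ≈ 9.5727 mm.

9.573 mm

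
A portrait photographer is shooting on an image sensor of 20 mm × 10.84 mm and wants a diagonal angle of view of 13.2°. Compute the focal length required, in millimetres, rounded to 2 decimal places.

Sensor diagonal = √(20² + 10.84²) = √517.5056 ≈ 22.7487 mm.
From α = 2·arctan(d/2f) we get f = d / (2·tan(α/2)).
With d = 22.7487 mm and α/2 = 6.6°, tan(α/2) ≈ 0.11570, so f ≈ 22.7487 / 0.23141 ≈ 98.3058 mm.

98.31 mm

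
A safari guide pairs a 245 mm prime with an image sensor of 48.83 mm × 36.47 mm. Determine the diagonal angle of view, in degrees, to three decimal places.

14.180°

Sensor diagonal = √(48.83² + 36.47²) = √3714.4298 ≈ 60.9461 mm.
Angle of view α = 2·arctan(d/2f) with d = 60.9461 mm and f = 245 mm.
d/2f = 0.12438; arctan(0.12438) ≈ 7.0900°, so α ≈ 14.1801°.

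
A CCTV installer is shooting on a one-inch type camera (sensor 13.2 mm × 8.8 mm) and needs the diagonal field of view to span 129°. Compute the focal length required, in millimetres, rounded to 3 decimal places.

3.783 mm

Sensor diagonal = √(13.2² + 8.8²) = √251.6800 ≈ 15.8644 mm.
From α = 2·arctan(d/2f) we get f = d / (2·tan(α/2)).
With d = 15.8644 mm and α/2 = 64.5°, tan(α/2) ≈ 2.09654, so f ≈ 15.8644 / 4.19309 ≈ 3.7835 mm.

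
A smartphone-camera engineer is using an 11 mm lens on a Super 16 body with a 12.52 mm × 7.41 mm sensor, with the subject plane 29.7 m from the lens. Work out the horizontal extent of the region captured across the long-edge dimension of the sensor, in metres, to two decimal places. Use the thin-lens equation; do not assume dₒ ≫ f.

33.79 m

dₒ: 29.7 m = 29700 mm.
Similar triangles through the lens centre give W/dₒ = w/dᵢ; with 1/f = 1/dₒ + 1/dᵢ this gives W = w·(dₒ − f)/f.
W = 12.52 mm × (29700 − 11) / 11 = 12.52 × 2699.0000 ≈ 33791.480 mm = 33.7915 m.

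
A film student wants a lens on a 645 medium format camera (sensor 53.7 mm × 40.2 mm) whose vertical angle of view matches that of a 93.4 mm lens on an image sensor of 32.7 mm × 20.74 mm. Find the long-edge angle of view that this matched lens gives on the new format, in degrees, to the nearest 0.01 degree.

Equal vertical AOV ⇒ f₂ = f₁ · 40.2/20.74 = 93.4 × 1.93828 ≈ 181.0357 mm.
Long-edge AOV on the new format = 2·arctan(53.7 / (2 × 181.0357)) = 2·arctan(0.14831) ≈ 16.8725°.

16.87°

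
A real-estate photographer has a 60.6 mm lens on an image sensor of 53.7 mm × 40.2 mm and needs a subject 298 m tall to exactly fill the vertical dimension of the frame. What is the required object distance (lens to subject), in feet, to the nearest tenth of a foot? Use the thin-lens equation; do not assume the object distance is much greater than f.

1474.0 ft

W: 298 m = 298000 mm.
Magnification m = h/W = dᵢ/dₒ; combined with 1/f = 1/dₒ + 1/dᵢ this gives dₒ = f·(1 + W/h).
dₒ = 60.6 mm × (1 + 298000/40.2) = 60.6 × 7413.9353 ≈ 449284.481 mm = 449284.481/304.8 ft = 1474.03 ft.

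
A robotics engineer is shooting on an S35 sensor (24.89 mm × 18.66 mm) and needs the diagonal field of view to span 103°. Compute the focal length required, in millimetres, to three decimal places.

Sensor diagonal = √(24.89² + 18.66²) = √967.7077 ≈ 31.1080 mm.
From α = 2·arctan(d/2f) we get f = d / (2·tan(α/2)).
With d = 31.1080 mm and α/2 = 51.5°, tan(α/2) ≈ 1.25717, so f ≈ 31.1080 / 2.51434 ≈ 12.3722 mm.

12.372 mm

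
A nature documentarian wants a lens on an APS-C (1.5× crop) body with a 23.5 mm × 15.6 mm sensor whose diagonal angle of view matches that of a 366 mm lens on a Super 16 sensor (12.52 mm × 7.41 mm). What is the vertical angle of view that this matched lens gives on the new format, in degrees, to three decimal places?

1.260°

Sensor diagonal = √(12.52² + 7.41²) = √211.6585 ≈ 14.5485 mm.
Sensor diagonal = √(23.5² + 15.6²) = √795.6100 ≈ 28.2066 mm.
Equal diagonal AOV ⇒ f₂ = f₁ · 28.2066/14.5485 = 366 × 1.93880 ≈ 709.5996 mm.
Vertical AOV on the new format = 2·arctan(15.6 / (2 × 709.5996)) = 2·arctan(0.01099) ≈ 1.2596°.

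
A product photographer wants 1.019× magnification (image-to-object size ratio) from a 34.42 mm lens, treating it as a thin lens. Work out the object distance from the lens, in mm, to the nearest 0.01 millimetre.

68.20 mm

With m = dᵢ/dₒ and 1/f = 1/dₒ + 1/dᵢ, substituting dᵢ = m·dₒ gives 1/f = (1 + 1/m)/dₒ, hence dₒ = f·(1 + 1/m).
dₒ = 34.42 × (1 + 1/1.019) = 34.42 × 1.98135 ≈ 68.198 mm.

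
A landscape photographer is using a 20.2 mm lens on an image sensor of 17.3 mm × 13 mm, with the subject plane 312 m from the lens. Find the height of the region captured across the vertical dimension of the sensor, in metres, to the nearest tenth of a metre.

200.8 m

dₒ: 312 m = 312000 mm.
Similar triangles through the lens centre give W/dₒ = h/dᵢ; with 1/f = 1/dₒ + 1/dᵢ this gives W = h·(dₒ − f)/f.
W = 13 mm × (312000 − 20.2) / 20.2 = 13 × 15444.5446 ≈ 200779.079 mm = 200.779 m.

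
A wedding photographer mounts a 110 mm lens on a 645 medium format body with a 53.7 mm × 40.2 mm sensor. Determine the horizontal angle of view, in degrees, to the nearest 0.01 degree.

27.43°

Angle of view α = 2·arctan(w/2f) with w = 53.7 mm and f = 110 mm.
w/2f = 0.24409; arctan(0.24409) ≈ 13.7172°, so α ≈ 27.4343°.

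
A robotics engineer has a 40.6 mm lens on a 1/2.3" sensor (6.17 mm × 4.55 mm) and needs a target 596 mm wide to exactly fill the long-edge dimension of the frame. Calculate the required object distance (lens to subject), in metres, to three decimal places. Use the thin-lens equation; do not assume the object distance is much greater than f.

Magnification m = w/W = dᵢ/dₒ; combined with 1/f = 1/dₒ + 1/dᵢ this gives dₒ = f·(1 + W/w).
dₒ = 40.6 mm × (1 + 596/6.17) = 40.6 × 97.5964 ≈ 3962.415 mm = 3.96242 m.

3.962 m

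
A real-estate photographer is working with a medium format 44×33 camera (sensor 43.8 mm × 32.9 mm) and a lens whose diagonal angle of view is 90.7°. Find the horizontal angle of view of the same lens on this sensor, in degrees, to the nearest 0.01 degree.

77.97°

Sensor diagonal = √(43.8² + 32.9²) = √3000.8500 ≈ 54.7800 mm.
From the diagonal AOV: f = 54.7800 / (2·tan(45.35°)) = 54.7800 / 2.02459 ≈ 27.0574 mm.
Horizontal AOV = 2·arctan(43.8 / (2 × 27.0574)) = 2·arctan(0.80939) ≈ 77.9727°.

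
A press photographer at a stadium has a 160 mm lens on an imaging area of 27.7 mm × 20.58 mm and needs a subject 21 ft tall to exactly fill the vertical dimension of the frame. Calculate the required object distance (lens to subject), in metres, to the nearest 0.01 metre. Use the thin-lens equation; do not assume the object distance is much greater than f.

49.92 m

W: 21 ft × 304.8 mm/ft = 6400.80 mm.
Magnification m = h/W = dᵢ/dₒ; combined with 1/f = 1/dₒ + 1/dᵢ this gives dₒ = f·(1 + W/h).
dₒ = 160 mm × (1 + 6400.8/20.58) = 160 × 312.0204 ≈ 49923.264 mm = 49.9233 m.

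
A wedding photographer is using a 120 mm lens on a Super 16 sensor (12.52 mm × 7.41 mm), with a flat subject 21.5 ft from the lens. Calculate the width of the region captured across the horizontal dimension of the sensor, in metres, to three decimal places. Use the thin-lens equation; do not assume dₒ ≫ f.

dₒ: 21.5 ft × 304.8 mm/ft = 6553.20 mm.
Similar triangles through the lens centre give W/dₒ = w/dᵢ; with 1/f = 1/dₒ + 1/dᵢ this gives W = w·(dₒ − f)/f.
W = 12.52 mm × (6553.2 − 120) / 120 = 12.52 × 53.6100 ≈ 671.197 mm = 0.671197 m.

0.671 m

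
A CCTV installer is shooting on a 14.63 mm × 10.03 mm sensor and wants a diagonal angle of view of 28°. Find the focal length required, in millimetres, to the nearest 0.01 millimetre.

35.57 mm

Sensor diagonal = √(14.63² + 10.03²) = √314.6378 ≈ 17.7380 mm.
From α = 2·arctan(d/2f) we get f = d / (2·tan(α/2)).
With d = 17.7380 mm and α/2 = 14°, tan(α/2) ≈ 0.24933, so f ≈ 17.7380 / 0.49866 ≈ 35.5717 mm.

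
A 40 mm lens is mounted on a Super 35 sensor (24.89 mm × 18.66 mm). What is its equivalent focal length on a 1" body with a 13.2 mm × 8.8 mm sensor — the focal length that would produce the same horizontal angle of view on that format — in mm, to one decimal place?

Equal angle of view means equal width/f ratio, so f₂ = f₁ · (width₂/width₁) = 40 × 13.2/24.89.
f₂ = 40 × 0.53033 ≈ 21.213 mm.

21.2 mm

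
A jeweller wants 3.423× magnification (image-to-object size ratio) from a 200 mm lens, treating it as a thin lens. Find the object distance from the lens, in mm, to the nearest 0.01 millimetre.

With m = dᵢ/dₒ and 1/f = 1/dₒ + 1/dᵢ, substituting dᵢ = m·dₒ gives 1/f = (1 + 1/m)/dₒ, hence dₒ = f·(1 + 1/m).
dₒ = 200 × (1 + 1/3.423) = 200 × 1.29214 ≈ 258.428 mm.

258.43 mm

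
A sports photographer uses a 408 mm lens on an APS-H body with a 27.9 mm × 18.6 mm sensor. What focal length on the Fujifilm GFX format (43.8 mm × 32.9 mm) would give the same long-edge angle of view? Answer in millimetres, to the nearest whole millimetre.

641 mm

Equal angle of view means equal width/f ratio, so f₂ = f₁ · (width₂/width₁) = 408 × 43.8/27.9.
f₂ = 408 × 1.56989 ≈ 640.516 mm.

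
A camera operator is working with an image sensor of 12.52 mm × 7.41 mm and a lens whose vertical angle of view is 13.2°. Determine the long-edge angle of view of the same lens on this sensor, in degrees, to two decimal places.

From the vertical AOV: f = 7.41 / (2·tan(6.6°)) = 7.41 / 0.23141 ≈ 32.0214 mm.
Long-edge AOV = 2·arctan(12.52 / (2 × 32.0214)) = 2·arctan(0.19549) ≈ 22.1230°.

22.12°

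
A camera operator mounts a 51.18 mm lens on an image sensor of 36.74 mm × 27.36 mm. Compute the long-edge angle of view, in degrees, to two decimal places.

Angle of view α = 2·arctan(w/2f) with w = 36.74 mm and f = 51.18 mm.
w/2f = 0.35893; arctan(0.35893) ≈ 19.7445°, so α ≈ 39.4891°.

39.49°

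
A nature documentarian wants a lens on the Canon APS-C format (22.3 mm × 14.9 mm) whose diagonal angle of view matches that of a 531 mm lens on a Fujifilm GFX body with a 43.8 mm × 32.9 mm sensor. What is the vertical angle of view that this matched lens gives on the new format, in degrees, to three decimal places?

Sensor diagonal = √(43.8² + 32.9²) = √3000.8500 ≈ 54.7800 mm.
Sensor diagonal = √(22.3² + 14.9²) = √719.3000 ≈ 26.8198 mm.
Equal diagonal AOV ⇒ f₂ = f₁ · 26.8198/54.7800 = 531 × 0.48959 ≈ 259.9725 mm.
Vertical AOV on the new format = 2·arctan(14.9 / (2 × 259.9725)) = 2·arctan(0.02866) ≈ 3.2829°.

3.283°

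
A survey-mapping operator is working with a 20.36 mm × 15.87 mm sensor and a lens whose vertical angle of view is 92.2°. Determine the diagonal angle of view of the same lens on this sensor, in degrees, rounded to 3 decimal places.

From the vertical AOV: f = 15.87 / (2·tan(46.1°)) = 15.87 / 2.07831 ≈ 7.6360 mm.
Sensor diagonal = √(20.36² + 15.87²) = √666.3865 ≈ 25.8145 mm.
Diagonal AOV = 2·arctan(25.8145 / (2 × 7.6360)) = 2·arctan(1.69031) ≈ 118.7822°.

118.782°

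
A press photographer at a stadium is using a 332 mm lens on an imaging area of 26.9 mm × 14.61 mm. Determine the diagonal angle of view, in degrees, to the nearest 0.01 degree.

5.28°

Sensor diagonal = √(26.9² + 14.61²) = √937.0621 ≈ 30.6115 mm.
Angle of view α = 2·arctan(d/2f) with d = 30.6115 mm and f = 332 mm.
d/2f = 0.04610; arctan(0.04610) ≈ 2.6396°, so α ≈ 5.2791°.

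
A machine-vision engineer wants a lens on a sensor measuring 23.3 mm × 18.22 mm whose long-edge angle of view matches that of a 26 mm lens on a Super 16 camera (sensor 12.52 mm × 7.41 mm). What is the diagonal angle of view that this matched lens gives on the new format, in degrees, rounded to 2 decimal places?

Equal long-edge AOV ⇒ f₂ = f₁ · 23.3/12.52 = 26 × 1.86102 ≈ 48.3866 mm.
Sensor diagonal = √(23.3² + 18.22²) = √874.8584 ≈ 29.5780 mm.
Diagonal AOV on the new format = 2·arctan(29.5780 / (2 × 48.3866)) = 2·arctan(0.30564) ≈ 33.9908°.

33.99°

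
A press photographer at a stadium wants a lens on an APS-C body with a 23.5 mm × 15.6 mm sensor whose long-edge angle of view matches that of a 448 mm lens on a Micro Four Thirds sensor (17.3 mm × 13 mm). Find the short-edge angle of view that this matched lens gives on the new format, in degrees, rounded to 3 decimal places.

1.469°

Equal long-edge AOV ⇒ f₂ = f₁ · 23.5/17.3 = 448 × 1.35838 ≈ 608.5549 mm.
Short-edge AOV on the new format = 2·arctan(15.6 / (2 × 608.5549)) = 2·arctan(0.01282) ≈ 1.4687°.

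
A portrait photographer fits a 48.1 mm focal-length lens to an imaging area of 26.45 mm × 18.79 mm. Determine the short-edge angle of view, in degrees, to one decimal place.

22.1°

Angle of view α = 2·arctan(h/2f) with h = 18.79 mm and f = 48.1 mm.
h/2f = 0.19532; arctan(0.19532) ≈ 11.0520°, so α ≈ 22.1040°.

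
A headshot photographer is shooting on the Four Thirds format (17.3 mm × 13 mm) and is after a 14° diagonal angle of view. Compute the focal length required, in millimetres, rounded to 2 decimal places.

Sensor diagonal = √(17.3² + 13²) = √468.2900 ≈ 21.6400 mm.
From α = 2·arctan(d/2f) we get f = d / (2·tan(α/2)).
With d = 21.6400 mm and α/2 = 7°, tan(α/2) ≈ 0.12278, so f ≈ 21.6400 / 0.24557 ≈ 88.1219 mm.

88.12 mm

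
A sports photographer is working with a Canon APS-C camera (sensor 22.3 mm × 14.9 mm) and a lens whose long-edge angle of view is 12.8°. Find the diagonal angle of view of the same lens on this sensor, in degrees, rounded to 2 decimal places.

15.37°

From the long-edge AOV: f = 22.3 / (2·tan(6.4°)) = 22.3 / 0.22434 ≈ 99.4045 mm.
Sensor diagonal = √(22.3² + 14.9²) = √719.3000 ≈ 26.8198 mm.
Diagonal AOV = 2·arctan(26.8198 / (2 × 99.4045)) = 2·arctan(0.13490) ≈ 15.3659°.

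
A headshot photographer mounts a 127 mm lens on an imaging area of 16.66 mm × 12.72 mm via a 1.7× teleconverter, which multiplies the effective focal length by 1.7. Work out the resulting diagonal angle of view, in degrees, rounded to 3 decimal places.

Effective focal length f = 127 × 1.7 = 215.9 mm.
Sensor diagonal = √(16.66² + 12.72²) = √439.3540 ≈ 20.9608 mm.
α = 2·arctan(20.961 / (2 × 215.9)) = 2·arctan(0.04854) ≈ 5.5582°.

5.558°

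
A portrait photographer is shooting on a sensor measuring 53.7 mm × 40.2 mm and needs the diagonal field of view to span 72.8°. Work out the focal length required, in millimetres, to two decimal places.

45.49 mm

Sensor diagonal = √(53.7² + 40.2²) = √4499.7300 ≈ 67.0800 mm.
From α = 2·arctan(d/2f) we get f = d / (2·tan(α/2)).
With d = 67.0800 mm and α/2 = 36.4°, tan(α/2) ≈ 0.73726, so f ≈ 67.0800 / 1.47453 ≈ 45.4926 mm.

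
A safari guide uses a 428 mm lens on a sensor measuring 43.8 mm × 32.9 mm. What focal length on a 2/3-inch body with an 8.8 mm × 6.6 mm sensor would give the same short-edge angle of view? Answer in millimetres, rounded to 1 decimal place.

Equal angle of view means equal height/f ratio, so f₂ = f₁ · (height₂/height₁) = 428 × 6.6/32.9.
f₂ = 428 × 0.20061 ≈ 85.860 mm.

85.9 mm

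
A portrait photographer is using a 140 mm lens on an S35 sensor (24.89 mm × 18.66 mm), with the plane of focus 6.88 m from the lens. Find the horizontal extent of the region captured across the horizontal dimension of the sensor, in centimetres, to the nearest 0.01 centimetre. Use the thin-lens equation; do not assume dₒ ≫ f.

dₒ: 6.88 m = 6880 mm.
Similar triangles through the lens centre give W/dₒ = w/dᵢ; with 1/f = 1/dₒ + 1/dᵢ this gives W = w·(dₒ − f)/f.
W = 24.89 mm × (6880 − 140) / 140 = 24.89 × 48.1429 ≈ 1198.276 mm = 119.828 cm.

119.83 cm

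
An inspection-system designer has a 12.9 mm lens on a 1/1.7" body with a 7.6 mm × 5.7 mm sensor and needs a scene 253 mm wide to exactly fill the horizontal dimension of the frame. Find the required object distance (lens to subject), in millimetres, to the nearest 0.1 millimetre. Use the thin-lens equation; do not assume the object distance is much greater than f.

442.3 mm

Magnification m = w/W = dᵢ/dₒ; combined with 1/f = 1/dₒ + 1/dᵢ this gives dₒ = f·(1 + W/w).
dₒ = 12.9 mm × (1 + 253/7.6) = 12.9 × 34.2895 ≈ 442.334 mm.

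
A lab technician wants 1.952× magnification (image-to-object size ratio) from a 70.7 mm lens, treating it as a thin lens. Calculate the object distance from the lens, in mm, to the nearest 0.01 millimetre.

With m = dᵢ/dₒ and 1/f = 1/dₒ + 1/dᵢ, substituting dᵢ = m·dₒ gives 1/f = (1 + 1/m)/dₒ, hence dₒ = f·(1 + 1/m).
dₒ = 70.7 × (1 + 1/1.952) = 70.7 × 1.51230 ≈ 106.919 mm.

106.92 mm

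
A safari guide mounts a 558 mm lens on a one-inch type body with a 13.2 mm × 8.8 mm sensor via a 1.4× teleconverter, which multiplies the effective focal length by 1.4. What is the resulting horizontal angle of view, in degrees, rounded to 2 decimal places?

Effective focal length f = 558 × 1.4 = 781.2 mm.
α = 2·arctan(13.2 / (2 × 781.2)) = 2·arctan(0.00845) ≈ 0.9681°.

0.97°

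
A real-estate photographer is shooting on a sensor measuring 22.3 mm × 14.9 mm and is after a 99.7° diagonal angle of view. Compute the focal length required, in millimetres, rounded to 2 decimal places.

Sensor diagonal = √(22.3² + 14.9²) = √719.3000 ≈ 26.8198 mm.
From α = 2·arctan(d/2f) we get f = d / (2·tan(α/2)).
With d = 26.8198 mm and α/2 = 49.85°, tan(α/2) ≈ 1.18544, so f ≈ 26.8198 / 2.37087 ≈ 11.3122 mm.

11.31 mm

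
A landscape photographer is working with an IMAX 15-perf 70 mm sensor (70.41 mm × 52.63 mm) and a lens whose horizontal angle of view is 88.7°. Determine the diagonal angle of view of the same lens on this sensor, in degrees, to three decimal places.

From the horizontal AOV: f = 70.41 / (2·tan(44.35°)) = 70.41 / 1.95513 ≈ 36.0130 mm.
Sensor diagonal = √(70.41² + 52.63²) = √7727.4850 ≈ 87.9061 mm.
Diagonal AOV = 2·arctan(87.9061 / (2 × 36.0130)) = 2·arctan(1.22048) ≈ 101.3410°.

101.341°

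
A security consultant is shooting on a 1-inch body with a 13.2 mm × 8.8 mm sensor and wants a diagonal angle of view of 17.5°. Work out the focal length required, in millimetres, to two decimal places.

51.54 mm

Sensor diagonal = √(13.2² + 8.8²) = √251.6800 ≈ 15.8644 mm.
From α = 2·arctan(d/2f) we get f = d / (2·tan(α/2)).
With d = 15.8644 mm and α/2 = 8.75°, tan(α/2) ≈ 0.15391, so f ≈ 15.8644 / 0.30783 ≈ 51.5364 mm.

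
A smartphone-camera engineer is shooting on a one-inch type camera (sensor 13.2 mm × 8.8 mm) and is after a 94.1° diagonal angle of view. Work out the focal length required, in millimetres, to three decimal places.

Sensor diagonal = √(13.2² + 8.8²) = √251.6800 ≈ 15.8644 mm.
From α = 2·arctan(d/2f) we get f = d / (2·tan(α/2)).
With d = 15.8644 mm and α/2 = 47.05°, tan(α/2) ≈ 1.07425, so f ≈ 15.8644 / 2.14849 ≈ 7.3840 mm.

7.384 mm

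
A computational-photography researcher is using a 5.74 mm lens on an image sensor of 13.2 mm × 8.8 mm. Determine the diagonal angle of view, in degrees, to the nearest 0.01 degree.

108.22°

Sensor diagonal = √(13.2² + 8.8²) = √251.6800 ≈ 15.8644 mm.
Angle of view α = 2·arctan(d/2f) with d = 15.8644 mm and f = 5.74 mm.
d/2f = 1.38192; arctan(1.38192) ≈ 54.1093°, so α ≈ 108.2186°.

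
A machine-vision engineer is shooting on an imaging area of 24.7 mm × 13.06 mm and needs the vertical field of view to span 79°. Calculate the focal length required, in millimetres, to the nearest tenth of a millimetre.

7.9 mm

From α = 2·arctan(h/2f) we get f = h / (2·tan(α/2)).
With h = 13.06 mm and α/2 = 39.5°, tan(α/2) ≈ 0.82434, so f ≈ 13.06 / 1.64867 ≈ 7.9215 mm.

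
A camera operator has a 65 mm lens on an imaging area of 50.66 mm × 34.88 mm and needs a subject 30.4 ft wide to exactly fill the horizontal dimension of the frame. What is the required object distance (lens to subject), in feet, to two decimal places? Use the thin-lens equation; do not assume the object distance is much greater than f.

39.22 ft

W: 30.4 ft × 304.8 mm/ft = 9265.92 mm.
Magnification m = w/W = dᵢ/dₒ; combined with 1/f = 1/dₒ + 1/dᵢ this gives dₒ = f·(1 + W/w).
dₒ = 65 mm × (1 + 9265.92/50.66) = 65 × 183.9041 ≈ 11953.764 mm = 11953.764/304.8 ft = 39.2184 ft.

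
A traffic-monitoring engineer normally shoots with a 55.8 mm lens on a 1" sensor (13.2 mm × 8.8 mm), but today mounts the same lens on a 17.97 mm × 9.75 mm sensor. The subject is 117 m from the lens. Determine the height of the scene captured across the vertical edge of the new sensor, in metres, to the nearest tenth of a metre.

20.4 m

The focal length stays 55.8 mm; the relevant sensor dimension is now h = 9.75 mm. Object distance dₒ = 117 m = 117000 mm.
Thin-lens field height W = h·(dₒ − f)/f = 9.75 × (117000 − 55.8)/55.8 ≈ 20433.798 mm = 20.4338 m.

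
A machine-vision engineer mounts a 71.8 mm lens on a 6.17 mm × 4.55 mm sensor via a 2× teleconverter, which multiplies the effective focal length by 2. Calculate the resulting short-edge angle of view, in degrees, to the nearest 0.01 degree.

Effective focal length f = 71.8 × 2 = 143.6 mm.
α = 2·arctan(4.55 / (2 × 143.6)) = 2·arctan(0.01584) ≈ 1.8153°.

1.82°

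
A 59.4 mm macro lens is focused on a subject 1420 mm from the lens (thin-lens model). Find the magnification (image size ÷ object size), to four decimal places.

Thin lens: 1/f = 1/dₒ + 1/dᵢ → 1/dᵢ = 1/59.4 − 1/1420 = 0.0161308 mm⁻¹, so dᵢ ≈ 61.9932 mm.
Magnification m = dᵢ/dₒ = 61.9932/1420 ≈ 0.04366.

0.0437×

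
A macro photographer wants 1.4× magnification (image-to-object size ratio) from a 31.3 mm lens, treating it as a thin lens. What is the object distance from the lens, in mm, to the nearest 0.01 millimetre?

53.66 mm

With m = dᵢ/dₒ and 1/f = 1/dₒ + 1/dᵢ, substituting dᵢ = m·dₒ gives 1/f = (1 + 1/m)/dₒ, hence dₒ = f·(1 + 1/m).
dₒ = 31.3 × (1 + 1/1.4) = 31.3 × 1.71429 ≈ 53.657 mm.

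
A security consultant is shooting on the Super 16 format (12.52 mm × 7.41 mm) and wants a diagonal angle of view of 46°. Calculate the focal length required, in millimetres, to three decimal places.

Sensor diagonal = √(12.52² + 7.41²) = √211.6585 ≈ 14.5485 mm.
From α = 2·arctan(d/2f) we get f = d / (2·tan(α/2)).
With d = 14.5485 mm and α/2 = 23°, tan(α/2) ≈ 0.42447, so f ≈ 14.5485 / 0.84895 ≈ 17.1370 mm.

17.137 mm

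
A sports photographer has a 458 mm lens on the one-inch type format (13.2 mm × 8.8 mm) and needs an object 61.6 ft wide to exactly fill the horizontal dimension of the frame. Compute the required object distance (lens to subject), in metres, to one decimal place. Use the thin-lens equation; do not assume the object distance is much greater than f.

651.9 m

W: 61.6 ft × 304.8 mm/ft = 18775.68 mm.
Magnification m = w/W = dᵢ/dₒ; combined with 1/f = 1/dₒ + 1/dᵢ this gives dₒ = f·(1 + W/w).
dₒ = 458 mm × (1 + 18775.7/13.2) = 458 × 1423.4000 ≈ 651917.179 mm = 651.917 m.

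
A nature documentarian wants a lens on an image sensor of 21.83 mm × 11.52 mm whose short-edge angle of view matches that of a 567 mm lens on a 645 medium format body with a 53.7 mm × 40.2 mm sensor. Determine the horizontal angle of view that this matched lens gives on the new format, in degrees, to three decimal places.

7.686°

Equal short-edge AOV ⇒ f₂ = f₁ · 11.52/40.2 = 567 × 0.28657 ≈ 162.4836 mm.
Horizontal AOV on the new format = 2·arctan(21.83 / (2 × 162.4836)) = 2·arctan(0.06718) ≈ 7.6863°.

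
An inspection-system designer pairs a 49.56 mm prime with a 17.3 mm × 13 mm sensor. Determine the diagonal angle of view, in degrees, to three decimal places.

24.631°

Sensor diagonal = √(17.3² + 13²) = √468.2900 ≈ 21.6400 mm.
Angle of view α = 2·arctan(d/2f) with d = 21.6400 mm and f = 49.56 mm.
d/2f = 0.21832; arctan(0.21832) ≈ 12.3156°, so α ≈ 24.6313°.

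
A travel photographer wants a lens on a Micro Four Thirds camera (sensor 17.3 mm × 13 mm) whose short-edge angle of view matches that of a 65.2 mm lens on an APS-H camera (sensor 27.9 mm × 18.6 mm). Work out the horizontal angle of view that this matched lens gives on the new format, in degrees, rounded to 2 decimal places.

Equal short-edge AOV ⇒ f₂ = f₁ · 13/18.6 = 65.2 × 0.69892 ≈ 45.5699 mm.
Horizontal AOV on the new format = 2·arctan(17.3 / (2 × 45.5699)) = 2·arctan(0.18982) ≈ 21.4958°.

21.50°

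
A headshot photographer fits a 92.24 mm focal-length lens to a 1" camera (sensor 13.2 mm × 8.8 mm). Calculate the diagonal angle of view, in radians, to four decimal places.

0.1716 rad

Sensor diagonal = √(13.2² + 8.8²) = √251.6800 ≈ 15.8644 mm.
Angle of view α = 2·arctan(d/2f) with d = 15.8644 mm and f = 92.24 mm.
d/2f = 0.08600; arctan(0.08600) ≈ 0.0858 rad, so α ≈ 0.1716 rad.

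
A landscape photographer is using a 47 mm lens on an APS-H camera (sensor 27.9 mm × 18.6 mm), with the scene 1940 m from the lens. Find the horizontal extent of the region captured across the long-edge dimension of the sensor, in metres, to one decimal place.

dₒ: 1940 m = 1.94e+06 mm.
Similar triangles through the lens centre give W/dₒ = w/dᵢ; with 1/f = 1/dₒ + 1/dᵢ this gives W = w·(dₒ − f)/f.
W = 27.9 mm × (1.94e+06 − 47) / 47 = 27.9 × 41275.5957 ≈ 1151589.121 mm = 1151.59 m.

1151.6 m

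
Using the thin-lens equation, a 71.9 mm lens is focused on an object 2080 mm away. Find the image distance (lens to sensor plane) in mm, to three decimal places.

74.474 mm

1/dᵢ = 1/f − 1/dₒ = 1/71.9 − 1/2080 = 0.0134274 mm⁻¹.
dᵢ = 1/0.0134274 ≈ 74.4744 mm.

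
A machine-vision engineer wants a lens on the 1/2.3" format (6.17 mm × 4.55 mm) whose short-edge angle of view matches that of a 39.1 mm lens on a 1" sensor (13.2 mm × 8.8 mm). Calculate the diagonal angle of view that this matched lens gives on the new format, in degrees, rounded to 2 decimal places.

21.47°

Equal short-edge AOV ⇒ f₂ = f₁ · 4.55/8.8 = 39.1 × 0.51705 ≈ 20.2165 mm.
Sensor diagonal = √(6.17² + 4.55²) = √58.7714 ≈ 7.6663 mm.
Diagonal AOV on the new format = 2·arctan(7.6663 / (2 × 20.2165)) = 2·arctan(0.18960) ≈ 21.4721°.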